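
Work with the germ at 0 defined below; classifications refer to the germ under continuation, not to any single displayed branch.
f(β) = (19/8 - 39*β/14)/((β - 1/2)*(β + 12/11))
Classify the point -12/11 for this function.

The denominator factor β + 12/11 vanishes at -12/11 and appears to the power 1; the numerator there equals 3335/616, nonzero, and no other factor vanishes.
Hence a pole whose order is the multiplicity, 1.

The point is a pole of order 1.


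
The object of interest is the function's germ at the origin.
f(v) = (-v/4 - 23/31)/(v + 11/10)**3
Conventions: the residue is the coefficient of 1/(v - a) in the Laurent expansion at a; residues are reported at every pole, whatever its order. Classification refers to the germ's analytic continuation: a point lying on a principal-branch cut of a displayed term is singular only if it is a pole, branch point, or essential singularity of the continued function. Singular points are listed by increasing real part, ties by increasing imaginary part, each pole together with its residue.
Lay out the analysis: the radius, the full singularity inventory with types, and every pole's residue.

Radius of convergence at 0: 11/10.
At -11/10: a pole of order 3; residue 0.

Denominator factor (v + 11/10)^3: pole of order 3 at -11/10, modulus 11/10.
The radius of convergence is the smallest modulus among the singular points: 11/10.
At the order-3 pole -11/10 set g(v) = (v - (-11/10))^3*f(v) = -v/4 - 23/31.
Order-3 pole: residue = g''(a)/2; g''(-11/10) = 0, so the residue is 0.


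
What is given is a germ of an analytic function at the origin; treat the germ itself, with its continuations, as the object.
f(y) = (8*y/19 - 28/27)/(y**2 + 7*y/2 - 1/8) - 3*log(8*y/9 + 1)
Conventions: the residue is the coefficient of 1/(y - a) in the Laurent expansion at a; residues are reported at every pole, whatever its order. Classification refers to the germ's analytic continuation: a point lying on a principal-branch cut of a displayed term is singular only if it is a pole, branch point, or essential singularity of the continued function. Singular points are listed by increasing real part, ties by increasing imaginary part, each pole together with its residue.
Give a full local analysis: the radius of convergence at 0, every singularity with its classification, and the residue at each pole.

Radius of convergence at 0: -7/4 + (1/4)*sqrt(51).
At -7/4 - (1/4)*sqrt(51): a pole of order 1; residue 4/19 + (1820/26163)*sqrt(51).
At -9/8: a logarithmic branch point.
At -7/4 + (1/4)*sqrt(51): a pole of order 1; residue 4/19 - (1820/26163)*sqrt(51).

Denominator factor (y**2 + 7*y/2 - 1/8): discriminant 51/4, real irrational roots -7/4 + (1/4)*sqrt(51) and -7/4 - (1/4)*sqrt(51); poles of order 1, moduli -7/4 + (1/4)*sqrt(51) and 7/4 + (1/4)*sqrt(51).
Branch term (-3)*log(1 - y/(-9/8)): its argument vanishes at y = -9/8, a logarithmic branch point, modulus 9/8.
The radius of convergence is the smallest modulus among the singular points: -7/4 + (1/4)*sqrt(51).
The branch term is analytic at -7/4 - (1/4)*sqrt(51) and contributes nothing to the residue; only the rational part matters.
The factor y**2 + 7*y/2 - 1/8 splits as (y - a)(y - a') with a = -7/4 - (1/4)*sqrt(51), a' = -7/4 + (1/4)*sqrt(51). At the order-1 pole a set g(y) = (y - a)*(rational part) = [8*y/19 - 28/27] / (y - a').
Simple pole: residue = g(a) at a = -7/4 - (1/4)*sqrt(51), which is 4/19 + (1820/26163)*sqrt(51).
The branch term is analytic at -7/4 + (1/4)*sqrt(51) and contributes nothing to the residue; only the rational part matters.
The factor y**2 + 7*y/2 - 1/8 splits as (y - a)(y - a') with a = -7/4 + (1/4)*sqrt(51), a' = -7/4 - (1/4)*sqrt(51). At the order-1 pole a set g(y) = (y - a)*(rational part) = [8*y/19 - 28/27] / (y - a').
Simple pole: residue = g(a) at a = -7/4 + (1/4)*sqrt(51), which is 4/19 - (1820/26163)*sqrt(51).
List the singular points by increasing real part (a conjugate pair: the negative imaginary part first).


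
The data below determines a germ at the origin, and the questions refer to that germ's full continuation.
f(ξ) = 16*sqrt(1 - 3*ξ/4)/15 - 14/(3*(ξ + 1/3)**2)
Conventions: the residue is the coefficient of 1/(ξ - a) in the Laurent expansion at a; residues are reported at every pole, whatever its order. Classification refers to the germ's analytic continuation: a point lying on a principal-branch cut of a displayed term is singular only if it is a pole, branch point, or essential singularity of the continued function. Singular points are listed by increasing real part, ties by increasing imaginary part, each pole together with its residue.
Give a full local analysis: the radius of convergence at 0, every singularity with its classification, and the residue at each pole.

Radius of convergence at 0: 1/3.
At -1/3: a pole of order 2; residue 0.
At 4/3: an algebraic (square-root) branch point.

Denominator factor (ξ + 1/3)^2: pole of order 2 at -1/3, modulus 1/3.
Branch term (16/15)*sqrt(1 - ξ/(4/3)): its argument vanishes at ξ = 4/3, a square-root branch point, modulus 4/3.
The radius of convergence is the smallest modulus among the singular points: 1/3.
The branch term is analytic at -1/3 and contributes nothing to the residue; only the rational part matters.
At the order-2 pole -1/3 set g(ξ) = (ξ - (-1/3))^2*(rational part) = -14/3.
Order-2 pole: residue = g'(a); g'(-1/3) = 0, so the residue is 0.
List the singular points by increasing real part (a conjugate pair: the negative imaginary part first).


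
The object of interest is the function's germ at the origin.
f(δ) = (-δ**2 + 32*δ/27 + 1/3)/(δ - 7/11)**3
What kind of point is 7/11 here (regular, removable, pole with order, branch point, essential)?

The denominator factor δ - 7/11 vanishes at 7/11 and appears to the power 3; the numerator there equals 2230/3267, nonzero, and no other factor vanishes.
Hence a pole whose order is the multiplicity, 3.

The point is a pole of order 3.


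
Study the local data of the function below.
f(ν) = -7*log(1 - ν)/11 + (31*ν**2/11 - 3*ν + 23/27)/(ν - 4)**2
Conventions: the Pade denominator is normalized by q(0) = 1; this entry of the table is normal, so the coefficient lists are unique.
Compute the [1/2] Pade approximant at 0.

Taylor coefficients needed (expand at 0): a_0 = 23/432, a_1 = 4519/9504, a_2 = 10405/25344, a_3 = 5101/19008.
Write the denominator as Q(ν) = 1 + q1*ν + q2*ν^2. Requiring Q*f - P = O(ν^4) with deg P <= 1 kills the coefficients of ν^2..ν^3 in Q*f:
  ν^2: a_2 + q1*a_1 + q2*a_0 = 0, i.e. 10405/25344 + (4519/9504)*q1 + (23/432)*q2 = 0.
  ν^3: a_3 + q1*a_2 + q2*a_1 = 0, i.e. 5101/19008 + (10405/25344)*q1 + (4519/9504)*q2 = 0.
Solving this linear system: q1 = -130736161/147576098, q2 = 236730817/1180608784.
The numerator is Q*f truncated at degree 1: P0 = a_0 = 23/432; P1 = a_1 + q1*a_0 = 16687330261/38960089872.

The Pade approximant has numerator coefficients [23/432, 16687330261/38960089872]; denominator coefficients [1, -130736161/147576098, 236730817/1180608784].


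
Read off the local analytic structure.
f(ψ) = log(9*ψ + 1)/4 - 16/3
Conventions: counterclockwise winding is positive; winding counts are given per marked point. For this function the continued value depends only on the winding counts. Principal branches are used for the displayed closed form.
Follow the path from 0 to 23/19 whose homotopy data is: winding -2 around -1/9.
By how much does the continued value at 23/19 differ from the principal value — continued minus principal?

Continued minus principal equals -pi*i.

The rational part is single-valued and drops out of the difference; each branch term changes only by its own monodromy.
(1/4)*log(1 - ψ/(-1/9)): each positive loop around -1/9 adds 2*pi*i to the log, so winding -2 contributes (1/4)*(-2)*2*pi*i = -pi*i.
Summing the contributions at ψ = 23/19 gives -pi*i.


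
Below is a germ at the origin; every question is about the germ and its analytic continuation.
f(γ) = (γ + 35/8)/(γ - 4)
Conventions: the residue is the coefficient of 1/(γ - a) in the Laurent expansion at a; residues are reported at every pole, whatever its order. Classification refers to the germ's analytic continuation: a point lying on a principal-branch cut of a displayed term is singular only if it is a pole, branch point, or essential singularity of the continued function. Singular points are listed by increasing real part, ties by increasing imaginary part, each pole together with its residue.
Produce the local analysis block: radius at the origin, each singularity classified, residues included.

Denominator factor (γ - 4): pole of order 1 at 4, modulus 4.
The radius of convergence is the smallest modulus among the singular points: 4.
At the order-1 pole 4 set g(γ) = (γ - (4))*f(γ) = γ + 35/8.
Simple pole: residue = g(a) at a = 4, which is 67/8.

Radius of convergence at 0: 4.
At 4: a pole of order 1; residue 67/8.


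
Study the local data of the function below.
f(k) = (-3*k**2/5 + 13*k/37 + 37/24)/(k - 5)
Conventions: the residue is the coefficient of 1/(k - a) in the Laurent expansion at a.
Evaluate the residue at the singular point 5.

The residue is -10391/888.

At the order-1 pole 5 set g(k) = (k - (5))*f(k) = -3*k**2/5 + 13*k/37 + 37/24.
Simple pole: residue = g(a) at a = 5, which is -10391/888.


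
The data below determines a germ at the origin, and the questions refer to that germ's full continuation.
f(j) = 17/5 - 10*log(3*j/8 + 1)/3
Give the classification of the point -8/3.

The term (-10/3)*log(1 - j/(-8/3)) has argument 1 - -8/3/(-8/3) = 0 at -8/3: a logarithmic (infinitely-sheeted) branch point; the remaining terms are analytic or single-valued there.

The point is a logarithmic branch point.


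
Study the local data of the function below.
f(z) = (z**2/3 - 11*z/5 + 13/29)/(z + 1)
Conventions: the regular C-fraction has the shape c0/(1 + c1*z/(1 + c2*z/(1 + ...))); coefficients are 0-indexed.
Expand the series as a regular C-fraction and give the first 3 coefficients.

The regular C-fraction coefficients are [13/29, 384/65, -358063/74880].

Taylor coefficients (expand at 0): a_0 = 13/29, a_1 = -384/145, a_2 = 1297/435.
c0 = a_0 = 13/29. Peel one level at a time: if S = 1 + c*z/S' with S'(0) = 1, then c is the z-coefficient of S and S' = c*z/(S - 1).
S_1 = c0/f = 1 + (384/65)*z + (358063/12675)*z^2 + ...; c1 = 384/65.
S_2 = c1*z/(S_1 - 1) = 1 + (-358063/74880)*z + ...; c2 = -358063/74880.


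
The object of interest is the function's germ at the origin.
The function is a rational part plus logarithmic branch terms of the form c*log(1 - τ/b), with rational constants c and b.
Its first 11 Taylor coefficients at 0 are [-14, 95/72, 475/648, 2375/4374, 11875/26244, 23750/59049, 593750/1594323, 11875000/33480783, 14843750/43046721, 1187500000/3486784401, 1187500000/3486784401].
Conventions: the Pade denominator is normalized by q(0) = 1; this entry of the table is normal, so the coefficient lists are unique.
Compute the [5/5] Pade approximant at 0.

Taylor coefficients needed (read off): a_0 = -14, a_1 = 95/72, a_2 = 475/648, a_3 = 2375/4374, a_4 = 11875/26244, a_5 = 23750/59049, a_6 = 593750/1594323, a_7 = 11875000/33480783, a_8 = 14843750/43046721, a_9 = 1187500000/3486784401, a_10 = 1187500000/3486784401.
Write the denominator as Q(τ) = 1 + q1*τ + q2*τ^2 + q3*τ^3 + q4*τ^4 + q5*τ^5. Requiring Q*f - P = O(τ^11) with deg P <= 5 kills the coefficients of τ^6..τ^10 in Q*f:
  τ^6: a_6 + q1*a_5 + q2*a_4 + q3*a_3 + q4*a_2 + q5*a_1 = 0, i.e. 593750/1594323 + (23750/59049)*q1 + (11875/26244)*q2 + (2375/4374)*q3 + (475/648)*q4 + (95/72)*q5 = 0.
  τ^7: a_7 + q1*a_6 + q2*a_5 + q3*a_4 + q4*a_3 + q5*a_2 = 0, i.e. 11875000/33480783 + (593750/1594323)*q1 + (23750/59049)*q2 + (11875/26244)*q3 + (2375/4374)*q4 + (475/648)*q5 = 0.
  τ^8: a_8 + q1*a_7 + q2*a_6 + q3*a_5 + q4*a_4 + q5*a_3 = 0, i.e. 14843750/43046721 + (11875000/33480783)*q1 + (593750/1594323)*q2 + (23750/59049)*q3 + (11875/26244)*q4 + (2375/4374)*q5 = 0.
  τ^9: a_9 + q1*a_8 + q2*a_7 + q3*a_6 + q4*a_5 + q5*a_4 = 0, i.e. 1187500000/3486784401 + (14843750/43046721)*q1 + (11875000/33480783)*q2 + (593750/1594323)*q3 + (23750/59049)*q4 + (11875/26244)*q5 = 0.
  τ^10: a_10 + q1*a_9 + q2*a_8 + q3*a_7 + q4*a_6 + q5*a_5 = 0, i.e. 1187500000/3486784401 + (1187500000/3486784401)*q1 + (14843750/43046721)*q2 + (11875000/33480783)*q3 + (593750/1594323)*q4 + (23750/59049)*q5 = 0.
Solving this linear system: q1 = -25/9, q2 = 2000/729, q3 = -2500/2187, q4 = 25000/137781, q5 = -25000/3720087.
The numerator is Q*f truncated at degree 5: P0 = a_0 = -14; P1 = a_1 + q1*a_0 = 965/24; P2 = a_2 + q1*a_1 + q2*a_0 = -60275/1458; P3 = a_3 + q1*a_2 + q2*a_1 + q3*a_0 = 951625/52488; P4 = a_4 + q1*a_3 + q2*a_2 + q3*a_1 + q4*a_0 = -730625/236196; P5 = a_5 + q1*a_4 + q2*a_3 + q3*a_2 + q4*a_1 + q5*a_0 = 5826875/44641044.

The Pade approximant has numerator coefficients [-14, 965/24, -60275/1458, 951625/52488, -730625/236196, 5826875/44641044]; denominator coefficients [1, -25/9, 2000/729, -2500/2187, 25000/137781, -25000/3720087].


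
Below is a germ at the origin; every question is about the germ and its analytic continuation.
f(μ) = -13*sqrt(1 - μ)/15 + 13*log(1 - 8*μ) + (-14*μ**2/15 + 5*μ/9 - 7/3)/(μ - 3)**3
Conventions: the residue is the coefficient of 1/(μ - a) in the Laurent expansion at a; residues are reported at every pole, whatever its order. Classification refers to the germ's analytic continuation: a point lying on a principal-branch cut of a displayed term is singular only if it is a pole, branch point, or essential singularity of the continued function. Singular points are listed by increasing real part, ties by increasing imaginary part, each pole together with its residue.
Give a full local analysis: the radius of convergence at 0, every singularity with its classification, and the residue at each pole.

Denominator factor (μ - 3)^3: pole of order 3 at 3, modulus 3.
Branch term (-13/15)*sqrt(1 - μ/(1)): its argument vanishes at μ = 1, a square-root branch point, modulus 1.
Branch term (13)*log(1 - μ/(1/8)): its argument vanishes at μ = 1/8, a logarithmic branch point, modulus 1/8.
The radius of convergence is the smallest modulus among the singular points: 1/8.
The branch terms are analytic at 3 and contribute nothing to the residue; only the rational part matters.
At the order-3 pole 3 set g(μ) = (μ - (3))^3*(rational part) = -14*μ**2/15 + 5*μ/9 - 7/3.
Order-3 pole: residue = g''(a)/2; g''(3) = -28/15, so the residue is -14/15.
List the singular points by increasing real part (a conjugate pair: the negative imaginary part first).

Radius of convergence at 0: 1/8.
At 1/8: a logarithmic branch point.
At 1: an algebraic (square-root) branch point.
At 3: a pole of order 3; residue -14/15.


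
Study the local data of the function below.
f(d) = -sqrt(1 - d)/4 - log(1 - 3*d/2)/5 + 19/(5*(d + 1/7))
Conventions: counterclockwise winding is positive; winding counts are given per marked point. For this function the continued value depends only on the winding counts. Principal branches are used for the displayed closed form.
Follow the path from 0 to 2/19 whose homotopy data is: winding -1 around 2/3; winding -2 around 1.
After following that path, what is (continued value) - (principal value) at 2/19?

The rational part is single-valued and drops out of the difference; each branch term changes only by its own monodromy.
(-1/5)*log(1 - d/(2/3)): each positive loop around 2/3 adds 2*pi*i to the log, so winding -1 contributes (-1/5)*(-1)*2*pi*i = (2/5)*pi*i.
(-1/4)*sqrt(1 - d/(1)): winding -2 is even, the square root returns to the same sheet, contribution 0.
Summing the contributions at d = 2/19 gives (2/5)*pi*i.

Continued minus principal equals (2/5)*pi*i.


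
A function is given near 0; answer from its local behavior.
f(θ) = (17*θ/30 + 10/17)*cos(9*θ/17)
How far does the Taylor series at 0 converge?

The radius of convergence is infinite.

The factor cos(9*θ/17) is entire and contributes no finite singular point.
The polynomial part has no poles.
No finite singular points: the Taylor series at 0 converges everywhere.


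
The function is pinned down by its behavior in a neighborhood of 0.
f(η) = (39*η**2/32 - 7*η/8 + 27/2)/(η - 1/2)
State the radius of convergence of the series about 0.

Denominator factor (η - 1/2): pole of order 1 at 1/2, modulus 1/2.
The radius of convergence is the smallest modulus among the singular points: 1/2.

The radius of convergence is 1/2.


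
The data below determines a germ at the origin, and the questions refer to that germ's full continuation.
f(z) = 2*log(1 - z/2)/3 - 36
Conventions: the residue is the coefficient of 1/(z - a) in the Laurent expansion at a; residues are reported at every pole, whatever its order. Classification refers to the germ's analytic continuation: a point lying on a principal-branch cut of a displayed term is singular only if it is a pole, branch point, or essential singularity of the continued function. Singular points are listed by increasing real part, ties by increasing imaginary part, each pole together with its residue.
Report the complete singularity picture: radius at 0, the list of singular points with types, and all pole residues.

Branch term (2/3)*log(1 - z/(2)): its argument vanishes at z = 2, a logarithmic branch point, modulus 2.
The radius of convergence is the smallest modulus among the singular points: 2.

Radius of convergence at 0: 2.
At 2: a logarithmic branch point.


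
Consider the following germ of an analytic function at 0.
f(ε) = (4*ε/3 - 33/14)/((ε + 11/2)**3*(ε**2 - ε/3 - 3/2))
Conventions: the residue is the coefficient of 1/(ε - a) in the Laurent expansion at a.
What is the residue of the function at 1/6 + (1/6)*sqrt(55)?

The residue is 2940372/346016041 - (23343048/19030882255)*sqrt(55).

The factor ε**2 - ε/3 - 3/2 splits as (ε - a)(ε - a') with a = 1/6 + (1/6)*sqrt(55), a' = 1/6 - (1/6)*sqrt(55). At the order-1 pole a set g(ε) = (ε - a)*f(ε) = [(4*ε/3 - 33/14)/(ε + 11/2)**3] / (ε - a').
Simple pole: residue = g(a) at a = 1/6 + (1/6)*sqrt(55), which is 2940372/346016041 - (23343048/19030882255)*sqrt(55).


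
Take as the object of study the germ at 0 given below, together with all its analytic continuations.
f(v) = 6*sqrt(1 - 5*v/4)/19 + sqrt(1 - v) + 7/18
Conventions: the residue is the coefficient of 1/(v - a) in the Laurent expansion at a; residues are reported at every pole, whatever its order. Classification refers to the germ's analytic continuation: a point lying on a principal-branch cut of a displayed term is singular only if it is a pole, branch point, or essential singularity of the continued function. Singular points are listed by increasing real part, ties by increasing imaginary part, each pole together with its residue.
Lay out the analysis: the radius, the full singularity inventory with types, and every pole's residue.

Radius of convergence at 0: 4/5.
At 4/5: an algebraic (square-root) branch point.
At 1: an algebraic (square-root) branch point.

Branch term (6/19)*sqrt(1 - v/(4/5)): its argument vanishes at v = 4/5, a square-root branch point, modulus 4/5.
Branch term (1)*sqrt(1 - v/(1)): its argument vanishes at v = 1, a square-root branch point, modulus 1.
The radius of convergence is the smallest modulus among the singular points: 4/5.
List the singular points by increasing real part (a conjugate pair: the negative imaginary part first).


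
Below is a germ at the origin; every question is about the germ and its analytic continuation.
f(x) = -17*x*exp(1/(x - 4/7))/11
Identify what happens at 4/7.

The exponent 1/(x - (4/7)) has a pole at 4/7, so exp(1/(x - (4/7))) takes every nonzero value near it: an essential singularity (not a pole of any order).

The point is an essential singularity.


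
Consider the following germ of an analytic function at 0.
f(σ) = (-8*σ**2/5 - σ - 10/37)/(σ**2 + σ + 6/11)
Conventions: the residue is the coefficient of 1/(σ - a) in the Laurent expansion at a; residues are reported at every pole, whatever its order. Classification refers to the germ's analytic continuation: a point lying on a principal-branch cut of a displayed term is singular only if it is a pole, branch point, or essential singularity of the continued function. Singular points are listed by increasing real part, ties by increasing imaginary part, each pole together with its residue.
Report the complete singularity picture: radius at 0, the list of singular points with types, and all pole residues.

Denominator factor (σ**2 + σ + 6/11): discriminant -13/11, complex-conjugate roots (-1/2) + ((1/22)*sqrt(143))*i and (-1/2) - ((1/22)*sqrt(143))*i; poles of order 1, moduli (1/11)*sqrt(66) and (1/11)*sqrt(66).
The radius of convergence is the smallest modulus among the singular points: (1/11)*sqrt(66).
The factor σ**2 + σ + 6/11 splits as (σ - a)(σ - a') with a = (-1/2) - ((1/22)*sqrt(143))*i, a' = (-1/2) + ((1/22)*sqrt(143))*i. At the order-1 pole a set g(σ) = (σ - a)*f(σ) = [-8*σ**2/5 - σ - 10/37] / (σ - a').
Simple pole: residue = g(a) at a = (-1/2) - ((1/22)*sqrt(143))*i, which is (3/10) + ((1231/52910)*sqrt(143))*i.
The factor σ**2 + σ + 6/11 splits as (σ - a)(σ - a') with a = (-1/2) + ((1/22)*sqrt(143))*i, a' = (-1/2) - ((1/22)*sqrt(143))*i. At the order-1 pole a set g(σ) = (σ - a)*f(σ) = [-8*σ**2/5 - σ - 10/37] / (σ - a').
Simple pole: residue = g(a) at a = (-1/2) + ((1/22)*sqrt(143))*i, which is (3/10) - ((1231/52910)*sqrt(143))*i.
List the singular points by increasing real part (a conjugate pair: the negative imaginary part first).

Radius of convergence at 0: (1/11)*sqrt(66).
At (-1/2) - ((1/22)*sqrt(143))*i: a pole of order 1; residue (3/10) + ((1231/52910)*sqrt(143))*i.
At (-1/2) + ((1/22)*sqrt(143))*i: a pole of order 1; residue (3/10) - ((1231/52910)*sqrt(143))*i.


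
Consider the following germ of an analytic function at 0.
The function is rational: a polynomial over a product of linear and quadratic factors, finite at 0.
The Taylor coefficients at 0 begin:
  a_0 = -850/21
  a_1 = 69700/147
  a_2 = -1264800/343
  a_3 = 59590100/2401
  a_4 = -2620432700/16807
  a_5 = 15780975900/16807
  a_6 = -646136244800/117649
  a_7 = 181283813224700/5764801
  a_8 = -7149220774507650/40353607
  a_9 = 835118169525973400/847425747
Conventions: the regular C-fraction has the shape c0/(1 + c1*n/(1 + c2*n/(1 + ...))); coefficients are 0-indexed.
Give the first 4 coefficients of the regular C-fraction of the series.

Taylor coefficients (read off): a_0 = -850/21, a_1 = 69700/147, a_2 = -1264800/343, a_3 = 59590100/2401.
c0 = a_0 = -850/21. Peel one level at a time: if S = 1 + c*n/S' with S'(0) = 1, then c is the n-coefficient of S and S' = c*n/(S - 1).
S_1 = c0/f = 1 + (82/7)*n + (2260/49)*n^2 + ...; c1 = 82/7.
S_2 = c1*n/(S_1 - 1) = 1 + (-1130/287)*n + (670305/82369)*n^2 + ...; c2 = -1130/287.
S_3 = c2*n/(S_2 - 1) = 1 + (134061/64862)*n + ...; c3 = 134061/64862.

The regular C-fraction coefficients are [-850/21, 82/7, -1130/287, 134061/64862].


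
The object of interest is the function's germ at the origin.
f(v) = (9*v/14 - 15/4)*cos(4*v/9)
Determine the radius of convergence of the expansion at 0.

The radius of convergence is infinite.

The factor cos(4*v/9) is entire and contributes no finite singular point.
The polynomial part has no poles.
No finite singular points: the Taylor series at 0 converges everywhere.


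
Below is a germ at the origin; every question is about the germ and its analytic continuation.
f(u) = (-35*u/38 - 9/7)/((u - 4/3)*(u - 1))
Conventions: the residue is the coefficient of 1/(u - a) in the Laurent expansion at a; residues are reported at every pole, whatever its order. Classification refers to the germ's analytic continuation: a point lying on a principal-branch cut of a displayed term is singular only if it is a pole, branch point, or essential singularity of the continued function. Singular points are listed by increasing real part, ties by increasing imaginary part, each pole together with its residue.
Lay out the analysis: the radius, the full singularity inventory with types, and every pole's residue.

Denominator factor (u - 4/3): pole of order 1 at 4/3, modulus 4/3.
Denominator factor (u - 1): pole of order 1 at 1, modulus 1.
The radius of convergence is the smallest modulus among the singular points: 1.
At the order-1 pole 1 set g(u) = (u - (1))*f(u) = (-35*u/38 - 9/7)/(u - 4/3).
Simple pole: residue = g(a) at a = 1, which is 1761/266.
At the order-1 pole 4/3 set g(u) = (u - (4/3))*f(u) = (-35*u/38 - 9/7)/(u - 1).
Simple pole: residue = g(a) at a = 4/3, which is -1003/133.
List the singular points by increasing real part (a conjugate pair: the negative imaginary part first).

Radius of convergence at 0: 1.
At 1: a pole of order 1; residue 1761/266.
At 4/3: a pole of order 1; residue -1003/133.


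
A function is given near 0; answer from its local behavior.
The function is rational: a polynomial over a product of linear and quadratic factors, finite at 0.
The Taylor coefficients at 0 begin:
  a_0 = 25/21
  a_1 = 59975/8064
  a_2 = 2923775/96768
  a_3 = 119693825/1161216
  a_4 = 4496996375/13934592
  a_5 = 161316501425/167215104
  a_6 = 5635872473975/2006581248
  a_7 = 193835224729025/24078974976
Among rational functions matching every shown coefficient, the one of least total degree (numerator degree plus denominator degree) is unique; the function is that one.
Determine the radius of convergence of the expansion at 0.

The radius of convergence is 11/24 - (1/120)*sqrt(145).

No rational of total degree below 6 reproduces all 8 coefficients; solving the [1/5] Pade equations on them gives f(w) = (-5*w/16 - 40/21)/((w - 2)**3*(w**2 - 11*w/12 + 1/5)), whose expansion matches every shown term.
Denominator factor (w**2 - 11*w/12 + 1/5): discriminant 29/720, real irrational roots 11/24 + (1/120)*sqrt(145) and 11/24 - (1/120)*sqrt(145); poles of order 1, moduli 11/24 + (1/120)*sqrt(145) and 11/24 - (1/120)*sqrt(145).
Denominator factor (w - 2)^3: pole of order 3 at 2, modulus 2.
The radius of convergence is the smallest modulus among the singular points: 11/24 - (1/120)*sqrt(145).


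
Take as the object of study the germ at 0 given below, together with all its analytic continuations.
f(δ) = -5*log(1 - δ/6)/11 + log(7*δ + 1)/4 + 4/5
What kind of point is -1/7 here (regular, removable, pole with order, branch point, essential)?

The term (1/4)*log(1 - δ/(-1/7)) has argument 1 - -1/7/(-1/7) = 0 at -1/7: a logarithmic (infinitely-sheeted) branch point; the remaining terms are analytic or single-valued there.

The point is a logarithmic branch point.


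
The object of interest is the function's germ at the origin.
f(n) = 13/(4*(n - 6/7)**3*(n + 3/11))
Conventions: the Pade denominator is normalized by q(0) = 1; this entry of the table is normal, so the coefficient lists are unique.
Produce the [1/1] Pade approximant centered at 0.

Taylor coefficients needed (expand at 0): a_0 = -49049/2592, a_1 = 49049/15552, a_2 = -3874871/23328.
Write the denominator as Q(n) = 1 + q1*n. Requiring Q*f - P = O(n^3) with deg P <= 1 kills the coefficients of n^2..n^2 in Q*f:
  n^2: a_2 + q1*a_1 = 0, i.e. -3874871/23328 + (49049/15552)*q1 = 0.
Solving this linear system: q1 = 158/3.
The numerator is Q*f truncated at degree 1: P0 = a_0 = -49049/2592; P1 = a_1 + q1*a_0 = -1716715/1728.

The Pade approximant has numerator coefficients [-49049/2592, -1716715/1728]; denominator coefficients [1, 158/3].


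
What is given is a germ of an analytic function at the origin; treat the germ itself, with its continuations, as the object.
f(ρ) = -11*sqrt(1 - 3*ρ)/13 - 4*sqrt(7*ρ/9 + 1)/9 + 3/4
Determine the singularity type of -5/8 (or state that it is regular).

The point is a regular point.

There is no denominator, hence no pole anywhere.
Branch term sqrt(1 - ρ/(-9/7)): argument at -5/8 is 37/72, nonzero, so -5/8 is not its branch point (a point on a principal cut is still regular for the continued germ).
Branch term sqrt(1 - ρ/(1/3)): argument at -5/8 is 23/8, nonzero, so -5/8 is not its branch point (a point on a principal cut is still regular for the continued germ).
So the germ continues analytically to -5/8.


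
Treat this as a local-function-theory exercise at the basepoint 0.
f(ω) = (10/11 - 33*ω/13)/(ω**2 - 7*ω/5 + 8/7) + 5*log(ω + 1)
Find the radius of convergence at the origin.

Denominator factor (ω**2 - 7*ω/5 + 8/7): discriminant -457/175, complex-conjugate roots (7/10) + ((1/70)*sqrt(3199))*i and (7/10) - ((1/70)*sqrt(3199))*i; poles of order 1, moduli (2/7)*sqrt(14) and (2/7)*sqrt(14).
Branch term (5)*log(1 - ω/(-1)): its argument vanishes at ω = -1, a logarithmic branch point, modulus 1.
The radius of convergence is the smallest modulus among the singular points: 1.

The radius of convergence is 1.


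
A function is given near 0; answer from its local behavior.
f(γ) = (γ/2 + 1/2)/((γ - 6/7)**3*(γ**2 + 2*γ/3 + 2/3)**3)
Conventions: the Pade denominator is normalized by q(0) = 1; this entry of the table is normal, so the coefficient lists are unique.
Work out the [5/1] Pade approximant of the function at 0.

Taylor coefficients needed (expand at 0): a_0 = -343/128, a_1 = -1029/256, a_2 = 343/384, a_3 = -70315/6912, a_4 = -1263955/55296, a_5 = 1045121/331776, a_6 = -62673989/2985984.
Write the denominator as Q(γ) = 1 + q1*γ. Requiring Q*f - P = O(γ^7) with deg P <= 5 kills the coefficients of γ^6..γ^6 in Q*f:
  γ^6: a_6 + q1*a_5 = 0, i.e. -62673989/2985984 + (1045121/331776)*q1 = 0.
Solving this linear system: q1 = 182723/27423.
The numerator is Q*f truncated at degree 5: P0 = a_0 = -343/128; P1 = a_1 + q1*a_0 = -153566245/7020288; P2 = a_2 + q1*a_1 = -60583747/2340096; P3 = a_3 + q1*a_2 = -88901827/21060864; P4 = a_4 + q1*a_3 = -137446779925/1516382208; P5 = a_5 + q1*a_4 = -41123077079/275705856.

The Pade approximant has numerator coefficients [-343/128, -153566245/7020288, -60583747/2340096, -88901827/21060864, -137446779925/1516382208, -41123077079/275705856]; denominator coefficients [1, 182723/27423].


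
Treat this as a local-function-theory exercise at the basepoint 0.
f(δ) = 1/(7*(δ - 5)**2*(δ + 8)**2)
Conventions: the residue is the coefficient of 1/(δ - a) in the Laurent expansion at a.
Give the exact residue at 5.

At the order-2 pole 5 set g(δ) = (δ - (5))^2*f(δ) = 1/(7*(δ + 8)**2).
Order-2 pole: residue = g'(a); g'(5) = -2/15379, so the residue is -2/15379.

The residue is -2/15379.


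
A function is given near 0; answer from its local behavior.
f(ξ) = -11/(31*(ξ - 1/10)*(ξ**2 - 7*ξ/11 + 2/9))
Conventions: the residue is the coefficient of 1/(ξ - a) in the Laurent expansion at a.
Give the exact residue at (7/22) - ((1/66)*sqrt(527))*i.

The residue is (54450/51739) - ((784080/27266453)*sqrt(527))*i.

The factor ξ**2 - 7*ξ/11 + 2/9 splits as (ξ - a)(ξ - a') with a = (7/22) - ((1/66)*sqrt(527))*i, a' = (7/22) + ((1/66)*sqrt(527))*i. At the order-1 pole a set g(ξ) = (ξ - a)*f(ξ) = [-11/(31*(ξ - 1/10))] / (ξ - a').
Simple pole: residue = g(a) at a = (7/22) - ((1/66)*sqrt(527))*i, which is (54450/51739) - ((784080/27266453)*sqrt(527))*i.


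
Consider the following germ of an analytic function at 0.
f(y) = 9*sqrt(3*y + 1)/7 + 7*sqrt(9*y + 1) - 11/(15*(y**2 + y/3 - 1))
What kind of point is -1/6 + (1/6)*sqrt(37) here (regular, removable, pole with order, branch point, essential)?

The denominator factor y**2 + y/3 - 1 vanishes at -1/6 + (1/6)*sqrt(37) and appears to the power 1; the numerator there equals -11/15, nonzero, and no other factor vanishes.
The branch terms are analytic at this point.
Hence a pole whose order is the multiplicity, 1.

The point is a pole of order 1.


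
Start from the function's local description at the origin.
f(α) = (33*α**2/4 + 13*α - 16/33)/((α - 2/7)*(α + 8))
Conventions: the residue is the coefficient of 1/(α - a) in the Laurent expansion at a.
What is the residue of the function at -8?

The residue is -48916/957.

At the order-1 pole -8 set g(α) = (α - (-8))*f(α) = (33*α**2/4 + 13*α - 16/33)/(α - 2/7).
Simple pole: residue = g(a) at a = -8, which is -48916/957.


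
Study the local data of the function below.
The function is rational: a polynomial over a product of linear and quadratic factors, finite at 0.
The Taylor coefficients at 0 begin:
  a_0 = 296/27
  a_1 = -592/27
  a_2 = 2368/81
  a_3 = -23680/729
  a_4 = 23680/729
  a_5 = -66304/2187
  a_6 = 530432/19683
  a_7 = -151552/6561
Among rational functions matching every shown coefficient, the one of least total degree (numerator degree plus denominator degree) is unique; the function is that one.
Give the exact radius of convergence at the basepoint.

The radius of convergence is 3/2.

No rational of total degree below 3 reproduces all 8 coefficients; solving the [0/3] Pade equations on them gives f(δ) = 37/(δ + 3/2)**3, whose expansion matches every shown term.
Denominator factor (δ + 3/2)^3: pole of order 3 at -3/2, modulus 3/2.
The radius of convergence is the smallest modulus among the singular points: 3/2.


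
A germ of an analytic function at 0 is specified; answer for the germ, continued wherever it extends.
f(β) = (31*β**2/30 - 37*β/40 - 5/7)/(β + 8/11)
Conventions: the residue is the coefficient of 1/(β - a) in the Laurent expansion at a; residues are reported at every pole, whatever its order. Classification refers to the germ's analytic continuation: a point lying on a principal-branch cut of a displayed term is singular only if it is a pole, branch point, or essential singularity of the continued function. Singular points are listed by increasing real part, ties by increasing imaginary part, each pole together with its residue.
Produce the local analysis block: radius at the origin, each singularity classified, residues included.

Radius of convergence at 0: 8/11.
At -8/11: a pole of order 1; residue 6416/12705.

Denominator factor (β + 8/11): pole of order 1 at -8/11, modulus 8/11.
The radius of convergence is the smallest modulus among the singular points: 8/11.
At the order-1 pole -8/11 set g(β) = (β - (-8/11))*f(β) = 31*β**2/30 - 37*β/40 - 5/7.
Simple pole: residue = g(a) at a = -8/11, which is 6416/12705.


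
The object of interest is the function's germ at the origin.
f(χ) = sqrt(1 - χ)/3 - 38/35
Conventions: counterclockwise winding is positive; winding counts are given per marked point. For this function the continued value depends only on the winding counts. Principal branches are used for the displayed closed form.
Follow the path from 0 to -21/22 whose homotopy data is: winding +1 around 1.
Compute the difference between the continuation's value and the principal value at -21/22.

The rational part is single-valued and drops out of the difference; each branch term changes only by its own monodromy.
(1/3)*sqrt(1 - χ/(1)): winding +1 is odd, the square root flips sign, contributing -2*(1/3)*sqrt(1 - (-21/22)/(1)) = -2*(1/3)*sqrt(43/22) = -(1/33)*sqrt(946).
Summing the contributions at χ = -21/22 gives -(1/33)*sqrt(946).

Continued minus principal equals -(1/33)*sqrt(946).


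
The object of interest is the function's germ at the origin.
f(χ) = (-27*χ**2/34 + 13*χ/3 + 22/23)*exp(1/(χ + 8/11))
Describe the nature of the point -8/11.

The point is an essential singularity.

The exponent 1/(χ - (-8/11)) has a pole at -8/11, so exp(1/(χ - (-8/11))) takes every nonzero value near it: an essential singularity (not a pole of any order).


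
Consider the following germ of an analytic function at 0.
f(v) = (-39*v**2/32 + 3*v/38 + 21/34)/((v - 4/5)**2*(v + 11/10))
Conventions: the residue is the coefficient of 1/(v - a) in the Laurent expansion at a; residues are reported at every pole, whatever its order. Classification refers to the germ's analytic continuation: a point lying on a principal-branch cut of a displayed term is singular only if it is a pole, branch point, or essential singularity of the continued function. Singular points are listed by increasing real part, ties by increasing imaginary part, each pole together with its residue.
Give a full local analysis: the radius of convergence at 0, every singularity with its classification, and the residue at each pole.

Radius of convergence at 0: 4/5.
At -11/10: a pole of order 1; residue -975597/3731296.
At 4/5: a pole of order 2; residue -223245/233206.

Denominator factor (v - 4/5)^2: pole of order 2 at 4/5, modulus 4/5.
Denominator factor (v + 11/10): pole of order 1 at -11/10, modulus 11/10.
The radius of convergence is the smallest modulus among the singular points: 4/5.
At the order-1 pole -11/10 set g(v) = (v - (-11/10))*f(v) = (-39*v**2/32 + 3*v/38 + 21/34)/(v - 4/5)**2.
Simple pole: residue = g(a) at a = -11/10, which is -975597/3731296.
At the order-2 pole 4/5 set g(v) = (v - (4/5))^2*f(v) = (-39*v**2/32 + 3*v/38 + 21/34)/(v + 11/10).
Order-2 pole: residue = g'(a); g'(4/5) = -223245/233206, so the residue is -223245/233206.
List the singular points by increasing real part (a conjugate pair: the negative imaginary part first).


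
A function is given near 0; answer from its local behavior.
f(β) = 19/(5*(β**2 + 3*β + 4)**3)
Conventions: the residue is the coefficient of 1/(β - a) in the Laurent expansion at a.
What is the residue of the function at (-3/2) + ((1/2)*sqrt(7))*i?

The factor β**2 + 3*β + 4 splits as (β - a)(β - a') with a = (-3/2) + ((1/2)*sqrt(7))*i, a' = (-3/2) - ((1/2)*sqrt(7))*i. At the order-3 pole a set g(β) = (β - a)^3*f(β) = [19/5] / (β - a')^3.
Order-3 pole: residue = g''(a)/2; g''((-3/2) + ((1/2)*sqrt(7))*i) = -((228/1715)*sqrt(7))*i, so the residue is -((114/1715)*sqrt(7))*i.

The residue is -((114/1715)*sqrt(7))*i.


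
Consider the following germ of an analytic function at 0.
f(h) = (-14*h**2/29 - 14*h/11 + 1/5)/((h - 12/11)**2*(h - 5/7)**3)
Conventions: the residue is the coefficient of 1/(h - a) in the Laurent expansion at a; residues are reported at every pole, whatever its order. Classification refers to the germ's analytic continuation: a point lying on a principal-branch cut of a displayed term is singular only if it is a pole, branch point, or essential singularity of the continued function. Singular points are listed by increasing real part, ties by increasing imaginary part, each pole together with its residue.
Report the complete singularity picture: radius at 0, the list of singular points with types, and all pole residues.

Radius of convergence at 0: 5/7.
At 5/7: a pole of order 3; residue -22493007383/102555745.
At 12/11: a pole of order 2; residue 22493007383/102555745.

Denominator factor (h - 5/7)^3: pole of order 3 at 5/7, modulus 5/7.
Denominator factor (h - 12/11)^2: pole of order 2 at 12/11, modulus 12/11.
The radius of convergence is the smallest modulus among the singular points: 5/7.
At the order-3 pole 5/7 set g(h) = (h - (5/7))^3*f(h) = (-14*h**2/29 - 14*h/11 + 1/5)/(h - 12/11)**2.
Order-3 pole: residue = g''(a)/2; g''(5/7) = -44986014766/102555745, so the residue is -22493007383/102555745.
At the order-2 pole 12/11 set g(h) = (h - (12/11))^2*f(h) = (-14*h**2/29 - 14*h/11 + 1/5)/(h - 5/7)**3.
Order-2 pole: residue = g'(a); g'(12/11) = 22493007383/102555745, so the residue is 22493007383/102555745.
List the singular points by increasing real part (a conjugate pair: the negative imaginary part first).


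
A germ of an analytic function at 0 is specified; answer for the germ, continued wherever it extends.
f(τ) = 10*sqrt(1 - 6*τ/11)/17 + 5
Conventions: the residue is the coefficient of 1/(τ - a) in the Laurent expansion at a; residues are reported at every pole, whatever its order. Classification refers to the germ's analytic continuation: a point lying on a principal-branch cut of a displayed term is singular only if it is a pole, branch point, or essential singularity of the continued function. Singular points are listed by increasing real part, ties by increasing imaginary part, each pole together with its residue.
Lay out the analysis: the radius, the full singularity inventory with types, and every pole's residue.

Radius of convergence at 0: 11/6.
At 11/6: an algebraic (square-root) branch point.

Branch term (10/17)*sqrt(1 - τ/(11/6)): its argument vanishes at τ = 11/6, a square-root branch point, modulus 11/6.
The radius of convergence is the smallest modulus among the singular points: 11/6.


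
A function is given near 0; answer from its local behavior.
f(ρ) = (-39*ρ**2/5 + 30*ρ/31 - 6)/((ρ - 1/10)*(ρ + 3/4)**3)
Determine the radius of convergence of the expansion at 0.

Denominator factor (ρ + 3/4)^3: pole of order 3 at -3/4, modulus 3/4.
Denominator factor (ρ - 1/10): pole of order 1 at 1/10, modulus 1/10.
The radius of convergence is the smallest modulus among the singular points: 1/10.

The radius of convergence is 1/10.
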